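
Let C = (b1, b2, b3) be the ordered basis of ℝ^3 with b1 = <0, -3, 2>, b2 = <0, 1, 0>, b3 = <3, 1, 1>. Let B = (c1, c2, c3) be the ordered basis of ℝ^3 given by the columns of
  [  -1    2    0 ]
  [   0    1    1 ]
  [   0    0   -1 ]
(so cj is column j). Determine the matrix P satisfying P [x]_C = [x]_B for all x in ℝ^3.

Column j of P is [bj]_B, since P maps C-coordinates to B-coordinates.
Expressing b1 in B: b1 = -2c1 - c2 - 2c3, so column 1 of P is <-2, -1, -2>.
Doing the same for each bj gives P = [[-2, 2, 1], [-1, 1, 2], [-2, 0, -1]].

[[-2, 2, 1], [-1, 1, 2], [-2, 0, -1]]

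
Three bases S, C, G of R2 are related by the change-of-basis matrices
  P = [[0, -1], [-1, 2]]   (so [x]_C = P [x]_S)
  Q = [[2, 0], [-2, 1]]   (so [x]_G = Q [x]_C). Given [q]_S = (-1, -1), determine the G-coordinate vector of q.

Apply P to get C-coordinates (1, -1), then Q to get G-coordinates.
The result is [q]_G = (2, -3).

(2, -3)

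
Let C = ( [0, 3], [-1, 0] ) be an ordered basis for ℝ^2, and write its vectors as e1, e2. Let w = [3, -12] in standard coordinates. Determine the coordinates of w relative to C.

We seek scalars with c_1 e1 + c_2 e2 = w; equivalently solve M c = w where the columns of M are e1, e2.
System: 0c_1 - c_2 = 3, 3c_1 + 0c_2 = -12; solving gives c_1 = -4, c_2 = -3.
Check: -4e1 - 3e2 = [3, -12].

[-4, -3]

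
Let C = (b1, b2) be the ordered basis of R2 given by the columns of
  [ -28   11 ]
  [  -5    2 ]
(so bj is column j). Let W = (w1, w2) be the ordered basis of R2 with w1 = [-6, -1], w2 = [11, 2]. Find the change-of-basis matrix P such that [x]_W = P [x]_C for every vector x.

[[1, 0], [-2, 1]]

Column j of P is [bj]_W, since P maps C-coordinates to W-coordinates.
Expressing b1 in W: b1 = w1 - 2w2, so column 1 of P is [1, -2].
Doing the same for each bj gives P = [[1, 0], [-2, 1]].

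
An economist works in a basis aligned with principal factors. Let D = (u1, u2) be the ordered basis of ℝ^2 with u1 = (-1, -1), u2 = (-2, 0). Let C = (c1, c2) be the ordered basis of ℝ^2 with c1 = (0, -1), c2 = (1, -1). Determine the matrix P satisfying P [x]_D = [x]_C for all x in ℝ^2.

Column j of P is [uj]_C, since P maps D-coordinates to C-coordinates.
Expressing u1 in C: u1 = 2c1 - c2, so column 1 of P is (2, -1).
Doing the same for each uj gives P = [[2, 2], [-1, -2]].

[[2, 2], [-1, -2]]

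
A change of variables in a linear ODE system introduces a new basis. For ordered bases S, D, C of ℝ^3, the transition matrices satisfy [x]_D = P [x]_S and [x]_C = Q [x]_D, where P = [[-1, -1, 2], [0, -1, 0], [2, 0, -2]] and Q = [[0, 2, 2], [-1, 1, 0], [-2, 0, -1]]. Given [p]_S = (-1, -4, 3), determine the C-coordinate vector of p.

(-8, -7, -14)

Apply P to get D-coordinates (11, 4, -8), then Q to get C-coordinates.
The result is [p]_C = (-8, -7, -14).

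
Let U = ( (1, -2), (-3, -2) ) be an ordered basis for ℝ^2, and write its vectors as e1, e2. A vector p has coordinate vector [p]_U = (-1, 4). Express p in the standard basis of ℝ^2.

(-13, -6)

p = M [p]_U, where M has columns e1, e2.
Carrying out the matrix-vector product, p = (-13, -6).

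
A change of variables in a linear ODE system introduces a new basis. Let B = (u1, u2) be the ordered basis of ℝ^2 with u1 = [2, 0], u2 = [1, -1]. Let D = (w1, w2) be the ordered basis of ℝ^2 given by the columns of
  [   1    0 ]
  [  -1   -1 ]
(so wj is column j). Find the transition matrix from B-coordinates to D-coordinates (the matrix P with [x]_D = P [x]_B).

Let M have columns uj and N have columns wj. Then for every x, N [x]_D = x = M [x]_B, so P = N^(-1) M.
Since det N = -1, N^(-1) has integer entries; multiplying gives P = [[2, 1], [-2, 0]].

[[2, 1], [-2, 0]]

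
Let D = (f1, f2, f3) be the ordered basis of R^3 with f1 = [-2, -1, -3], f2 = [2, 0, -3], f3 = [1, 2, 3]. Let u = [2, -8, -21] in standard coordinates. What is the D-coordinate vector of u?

[u]_D is the unique c with M c = u, where M has columns f1, ..., f3.
Solving this 3x3 system gives c = (0, 3, -4).
Check: 0·f1 + 3f2 - 4f3 = [2, -8, -21].

[0, 3, -4]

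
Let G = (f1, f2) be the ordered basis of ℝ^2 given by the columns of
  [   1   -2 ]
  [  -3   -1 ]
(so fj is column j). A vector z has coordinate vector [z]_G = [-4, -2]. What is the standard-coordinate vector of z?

z = M [z]_G, where M has columns f1, f2.
Carrying out the matrix-vector product, z = [0, 14].

[0, 14]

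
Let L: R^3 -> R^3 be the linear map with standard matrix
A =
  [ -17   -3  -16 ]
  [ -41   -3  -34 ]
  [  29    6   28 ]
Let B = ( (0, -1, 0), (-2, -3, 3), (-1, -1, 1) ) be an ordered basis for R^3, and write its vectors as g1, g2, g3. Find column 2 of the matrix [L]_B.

Column 2 of [L]_B is the B-coordinate vector of L(g2).
In standard coordinates L(g2) = A g2 = (-5, -11, 8).
Converting to B: (-5, -11, 8) = 3g1 + 3g2 - g3, so the coordinate vector is (3, 3, -1).

(3, 3, -1)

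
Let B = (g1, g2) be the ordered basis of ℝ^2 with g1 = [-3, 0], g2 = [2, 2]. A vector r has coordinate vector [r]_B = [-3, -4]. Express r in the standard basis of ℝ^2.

The coordinates say r = -3g1 - 4g2; adding the scaled basis vectors gives [1, -8].

[1, -8]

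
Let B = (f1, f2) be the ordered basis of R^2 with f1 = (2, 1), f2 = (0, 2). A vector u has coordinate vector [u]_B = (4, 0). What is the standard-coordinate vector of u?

By definition u = 4f1 + 0·f2.
Summing componentwise gives (8, 4).

(8, 4)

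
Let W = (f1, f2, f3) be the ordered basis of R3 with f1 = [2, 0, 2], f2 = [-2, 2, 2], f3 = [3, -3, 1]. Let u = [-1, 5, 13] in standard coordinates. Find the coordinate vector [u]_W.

[2, 4, 1]

[u]_W is the unique c with M c = u, where M has columns f1, ..., f3.
Gaussian elimination on [M | u] yields c = (2, 4, 1).
Check: 2f1 + 4f2 + f3 = [-1, 5, 13].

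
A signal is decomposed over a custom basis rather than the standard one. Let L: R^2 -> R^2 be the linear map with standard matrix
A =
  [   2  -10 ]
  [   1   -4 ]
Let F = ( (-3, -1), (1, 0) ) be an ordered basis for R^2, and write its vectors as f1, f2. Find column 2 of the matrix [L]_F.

Compute L(f2) = A f2 = (2, 1) in standard coordinates.
Then write this in F-coordinates: solve for y in y_1 f1 + y_2 f2 = (2, 1).
This gives y = (-1, -1), which is column 2 of [L]_F.

(-1, -1)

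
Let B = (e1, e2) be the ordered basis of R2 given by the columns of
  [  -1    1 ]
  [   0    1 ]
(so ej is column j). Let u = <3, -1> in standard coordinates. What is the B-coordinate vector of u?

<-4, -1>

[u]_B is the unique c with M c = u, where M has columns e1, e2.
System: -c_1 + c_2 = 3, 0c_1 + c_2 = -1; solving gives c_1 = -4, c_2 = -1.
Check: -4e1 - e2 = <3, -1>.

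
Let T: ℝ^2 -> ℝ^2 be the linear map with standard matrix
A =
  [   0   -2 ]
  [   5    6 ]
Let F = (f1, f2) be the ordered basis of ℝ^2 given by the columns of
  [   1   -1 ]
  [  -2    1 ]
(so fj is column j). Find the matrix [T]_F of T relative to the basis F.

[[3, 1], [-1, 3]]

Let P have columns f1, f2. Then [T]_F = P^(-1) A P.
Here det P = -1, so P^(-1) is integer; computing A P first and then P^(-1)(A P) gives [[3, 1], [-1, 3]].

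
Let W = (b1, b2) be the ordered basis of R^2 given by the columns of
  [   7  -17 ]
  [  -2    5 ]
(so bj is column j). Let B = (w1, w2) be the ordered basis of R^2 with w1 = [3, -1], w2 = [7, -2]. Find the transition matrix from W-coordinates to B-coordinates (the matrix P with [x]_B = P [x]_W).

Let M have columns bj and N have columns wj. Then for every x, N [x]_B = x = M [x]_W, so P = N^(-1) M.
Since det N = 1, N^(-1) has integer entries; multiplying gives P = [[0, -1], [1, -2]].

[[0, -1], [1, -2]]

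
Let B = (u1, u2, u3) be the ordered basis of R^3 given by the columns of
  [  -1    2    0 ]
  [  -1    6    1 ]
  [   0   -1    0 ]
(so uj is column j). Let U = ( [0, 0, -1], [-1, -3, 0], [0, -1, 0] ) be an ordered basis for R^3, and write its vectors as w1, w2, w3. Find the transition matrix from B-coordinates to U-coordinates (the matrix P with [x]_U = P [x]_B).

[[0, 1, 0], [1, -2, 0], [-2, 0, -1]]

Take x = uj: its B-coordinates are the j-th standard unit vector, so P e_j — column j of P — equals [uj]_U.
u1 = 0·w1 + w2 - 2w3, giving column 1 = [0, 1, -2]; repeating for each j gives P = [[0, 1, 0], [1, -2, 0], [-2, 0, -1]].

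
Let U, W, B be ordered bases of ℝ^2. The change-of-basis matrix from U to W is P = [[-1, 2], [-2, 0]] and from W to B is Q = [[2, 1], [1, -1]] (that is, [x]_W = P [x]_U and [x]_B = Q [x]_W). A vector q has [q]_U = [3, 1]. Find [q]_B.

[-8, 5]

First [q]_W = P [q]_U = [-1, -6].
Then [q]_B = Q [q]_W = [-8, 5].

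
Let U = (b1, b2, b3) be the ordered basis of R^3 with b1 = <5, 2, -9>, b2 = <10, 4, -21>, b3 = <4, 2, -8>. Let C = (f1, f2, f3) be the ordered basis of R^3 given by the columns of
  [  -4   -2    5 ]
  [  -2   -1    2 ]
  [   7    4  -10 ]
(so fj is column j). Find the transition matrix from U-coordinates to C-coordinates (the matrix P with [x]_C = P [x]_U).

[[-1, 1, 0], [2, -2, -2], [1, 2, 0]]

Column j of P is [bj]_C, since P maps U-coordinates to C-coordinates.
Expressing b1 in C: b1 = -f1 + 2f2 + f3, so column 1 of P is <-1, 2, 1>.
Doing the same for each bj gives P = [[-1, 1, 0], [2, -2, -2], [1, 2, 0]].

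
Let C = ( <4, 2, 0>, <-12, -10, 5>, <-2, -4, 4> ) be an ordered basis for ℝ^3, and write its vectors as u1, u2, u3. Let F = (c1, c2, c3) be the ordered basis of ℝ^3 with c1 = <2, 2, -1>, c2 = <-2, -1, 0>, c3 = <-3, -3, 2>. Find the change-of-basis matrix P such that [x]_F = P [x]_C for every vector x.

Take x = uj: its C-coordinates are the j-th standard unit vector, so P e_j — column j of P — equals [uj]_F.
u1 = 0·c1 - 2c2 + 0·c3, giving column 1 = <0, -2, 0>; repeating for each j gives P = [[0, -1, 0], [-2, 2, -2], [0, 2, 2]].

[[0, -1, 0], [-2, 2, -2], [0, 2, 2]]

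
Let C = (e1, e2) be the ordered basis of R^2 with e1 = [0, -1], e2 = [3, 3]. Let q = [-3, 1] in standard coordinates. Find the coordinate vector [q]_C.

[-4, -1]

Write q = c_1 e1 + c_2 e2 and solve for the c_i.
System: 0c_1 + 3c_2 = -3, -c_1 + 3c_2 = 1; solving gives c_1 = -4, c_2 = -1.
Check: -4e1 - e2 = [-3, 1].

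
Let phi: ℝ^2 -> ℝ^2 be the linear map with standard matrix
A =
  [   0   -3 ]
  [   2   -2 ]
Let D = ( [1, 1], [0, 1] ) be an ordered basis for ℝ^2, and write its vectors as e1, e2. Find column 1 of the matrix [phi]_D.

Compute phi(e1) = A e1 = [-3, 0] in standard coordinates.
Then write this in D-coordinates: solve for y in y_1 e1 + y_2 e2 = [-3, 0].
This gives y = [-3, 3], which is column 1 of [phi]_D.

[-3, 3]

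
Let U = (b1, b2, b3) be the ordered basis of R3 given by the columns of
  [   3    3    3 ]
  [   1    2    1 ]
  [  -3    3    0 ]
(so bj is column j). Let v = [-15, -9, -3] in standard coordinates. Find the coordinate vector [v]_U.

Write v = c_1 b1 + ... + c_3 b3 and solve for the c_i.
Solving this 3x3 system gives c = (-3, -4, 2).
Check: -3b1 - 4b2 + 2b3 = [-15, -9, -3].

[-3, -4, 2]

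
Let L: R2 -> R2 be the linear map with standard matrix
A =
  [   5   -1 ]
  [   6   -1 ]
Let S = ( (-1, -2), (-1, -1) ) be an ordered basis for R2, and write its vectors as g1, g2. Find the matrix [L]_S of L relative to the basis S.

[[1, 1], [2, 3]]

Let P have columns g1, g2. Then [L]_S = P^(-1) A P.
Here det P = -1, so P^(-1) is integer; computing A P first and then P^(-1)(A P) gives [[1, 1], [2, 3]].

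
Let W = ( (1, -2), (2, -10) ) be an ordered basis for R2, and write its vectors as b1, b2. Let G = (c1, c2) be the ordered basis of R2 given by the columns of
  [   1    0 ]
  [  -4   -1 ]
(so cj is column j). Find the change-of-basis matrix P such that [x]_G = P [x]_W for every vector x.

[[1, 2], [-2, 2]]

Column j of P is [bj]_G, since P maps W-coordinates to G-coordinates.
Expressing b1 in G: b1 = c1 - 2c2, so column 1 of P is (1, -2).
Doing the same for each bj gives P = [[1, 2], [-2, 2]].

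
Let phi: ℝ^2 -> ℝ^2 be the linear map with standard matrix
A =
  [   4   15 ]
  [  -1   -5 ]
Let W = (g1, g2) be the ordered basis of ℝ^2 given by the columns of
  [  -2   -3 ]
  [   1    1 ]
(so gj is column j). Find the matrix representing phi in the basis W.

Let P have columns g1, g2. Then [phi]_W = P^(-1) A P.
Here det P = 1, so P^(-1) is integer; computing A P first and then P^(-1)(A P) gives [[-2, -3], [-1, 1]].

[[-2, -3], [-1, 1]]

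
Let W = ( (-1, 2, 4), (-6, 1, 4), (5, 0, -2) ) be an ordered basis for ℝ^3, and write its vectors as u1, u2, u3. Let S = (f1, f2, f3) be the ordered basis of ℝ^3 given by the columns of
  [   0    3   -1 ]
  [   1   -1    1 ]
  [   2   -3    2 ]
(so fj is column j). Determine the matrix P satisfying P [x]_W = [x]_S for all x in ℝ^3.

Column j of P is [uj]_S, since P maps W-coordinates to S-coordinates.
Expressing u1 in S: u1 = f1 + 0·f2 + f3, so column 1 of P is (1, 0, 1).
Doing the same for each uj gives P = [[1, -1, 1], [0, -2, 2], [1, 0, 1]].

[[1, -1, 1], [0, -2, 2], [1, 0, 1]]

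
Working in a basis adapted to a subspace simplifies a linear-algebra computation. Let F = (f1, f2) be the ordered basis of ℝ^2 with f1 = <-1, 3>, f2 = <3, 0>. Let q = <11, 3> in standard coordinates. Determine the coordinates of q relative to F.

Write q = c_1 f1 + c_2 f2 and solve for the c_i.
System: -c_1 + 3c_2 = 11, 3c_1 + 0c_2 = 3; solving gives c_1 = 1, c_2 = 4.
Check: f1 + 4f2 = <11, 3>.

<1, 4>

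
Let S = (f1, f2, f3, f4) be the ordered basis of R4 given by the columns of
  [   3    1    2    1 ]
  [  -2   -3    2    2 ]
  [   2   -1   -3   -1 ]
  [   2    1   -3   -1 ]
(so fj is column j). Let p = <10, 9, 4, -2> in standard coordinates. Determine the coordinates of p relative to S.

[p]_S is the unique c with M c = p, where M has columns f1, ..., f4.
Solving this 4x4 system gives c = (3, -3, 1, 2).
Check: 3f1 - 3f2 + f3 + 2f4 = <10, 9, 4, -2>.

<3, -3, 1, 2>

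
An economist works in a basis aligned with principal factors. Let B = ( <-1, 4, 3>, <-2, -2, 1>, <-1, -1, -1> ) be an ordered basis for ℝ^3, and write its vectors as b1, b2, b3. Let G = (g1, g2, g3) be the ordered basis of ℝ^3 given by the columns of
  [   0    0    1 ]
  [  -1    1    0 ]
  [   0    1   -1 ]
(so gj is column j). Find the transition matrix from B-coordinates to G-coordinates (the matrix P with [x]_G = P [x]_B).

[[-2, 1, -1], [2, -1, -2], [-1, -2, -1]]

Let M have columns bj and N have columns gj. Then for every x, N [x]_G = x = M [x]_B, so P = N^(-1) M.
Since det N = -1, N^(-1) has integer entries; multiplying gives P = [[-2, 1, -1], [2, -1, -2], [-1, -2, -1]].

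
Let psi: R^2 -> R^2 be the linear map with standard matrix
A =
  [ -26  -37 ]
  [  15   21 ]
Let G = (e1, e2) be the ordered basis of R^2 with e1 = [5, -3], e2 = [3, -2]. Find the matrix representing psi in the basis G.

With P the matrix whose columns are e1, e2, [psi]_G = P^(-1) A P.
Column by column: psi(e1) = A e1 = [-19, 12]; its G-coordinates [-2, -3] give column 1.
Continuing for each basis vector yields [psi]_G = [[-2, 1], [-3, -3]].

[[-2, 1], [-3, -3]]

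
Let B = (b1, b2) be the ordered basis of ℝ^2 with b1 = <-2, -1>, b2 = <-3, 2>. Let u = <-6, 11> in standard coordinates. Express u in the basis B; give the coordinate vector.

We seek scalars with c_1 b1 + c_2 b2 = u; equivalently solve M c = u where the columns of M are b1, b2.
System: -2c_1 - 3c_2 = -6, -c_1 + 2c_2 = 11; solving gives c_1 = -3, c_2 = 4.
Check: -3b1 + 4b2 = <-6, 11>.

<-3, 4>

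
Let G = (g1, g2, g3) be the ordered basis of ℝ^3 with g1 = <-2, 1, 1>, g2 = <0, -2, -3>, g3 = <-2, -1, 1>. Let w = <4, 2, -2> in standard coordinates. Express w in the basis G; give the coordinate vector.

<0, 0, -2>

We seek scalars with c_1 g1 + ... + c_3 g3 = w; equivalently solve M c = w where the columns of M are g1, ..., g3.
Solving this 3x3 system gives c = (0, 0, -2).
Check: 0·g1 + 0·g2 - 2g3 = <4, 2, -2>.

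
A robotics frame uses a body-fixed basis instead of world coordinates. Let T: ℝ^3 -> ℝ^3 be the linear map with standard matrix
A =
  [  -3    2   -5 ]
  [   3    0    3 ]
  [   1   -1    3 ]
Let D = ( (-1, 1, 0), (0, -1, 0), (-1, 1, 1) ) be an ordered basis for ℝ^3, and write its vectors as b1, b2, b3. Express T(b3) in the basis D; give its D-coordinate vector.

Compute T(b3) = A b3 = (0, 0, 1) in standard coordinates.
Then write this in D-coordinates: solve for y in y_1 b1 + ... + y_3 b3 = (0, 0, 1).
This gives y = (-1, 0, 1), which is column 3 of [T]_D.

(-1, 0, 1)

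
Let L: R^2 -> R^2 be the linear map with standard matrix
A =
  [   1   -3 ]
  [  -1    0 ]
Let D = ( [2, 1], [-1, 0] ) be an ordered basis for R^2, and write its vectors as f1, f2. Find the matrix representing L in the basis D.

The j-th column of [L]_D is [L(fj)]_D.
L(f1) = A f1 = [-1, -2] = -2f1 - 3f2, so column 1 is [-2, -3].
Repeating for f2 and assembling the columns gives [[-2, 1], [-3, 3]].

[[-2, 1], [-3, 3]]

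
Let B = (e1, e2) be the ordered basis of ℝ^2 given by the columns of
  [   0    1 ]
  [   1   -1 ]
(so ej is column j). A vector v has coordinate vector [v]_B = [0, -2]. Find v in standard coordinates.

The coordinates say v = 0·e1 - 2e2; adding the scaled basis vectors gives [-2, 2].

[-2, 2]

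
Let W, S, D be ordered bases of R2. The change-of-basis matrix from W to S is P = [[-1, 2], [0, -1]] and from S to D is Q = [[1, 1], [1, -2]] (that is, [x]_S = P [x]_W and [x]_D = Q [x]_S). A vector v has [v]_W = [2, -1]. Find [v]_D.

[-3, -6]

First [v]_S = P [v]_W = [-4, 1].
Then [v]_D = Q [v]_S = [-3, -6].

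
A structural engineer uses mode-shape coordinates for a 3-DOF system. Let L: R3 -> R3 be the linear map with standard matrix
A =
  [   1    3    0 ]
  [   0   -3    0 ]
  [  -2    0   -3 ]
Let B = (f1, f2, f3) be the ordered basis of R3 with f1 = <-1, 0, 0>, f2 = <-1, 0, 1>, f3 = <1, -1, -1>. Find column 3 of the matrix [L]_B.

<1, -2, -3>

Column 3 of [L]_B is the B-coordinate vector of L(f3).
In standard coordinates L(f3) = A f3 = <-2, 3, 1>.
Converting to B: <-2, 3, 1> = f1 - 2f2 - 3f3, so the coordinate vector is <1, -2, -3>.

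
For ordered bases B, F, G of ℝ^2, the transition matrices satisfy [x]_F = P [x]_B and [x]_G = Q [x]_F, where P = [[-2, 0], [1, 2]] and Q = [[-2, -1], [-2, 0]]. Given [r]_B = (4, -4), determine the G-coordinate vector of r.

(20, 16)

Apply P to get F-coordinates (-8, -4), then Q to get G-coordinates.
The result is [r]_G = (20, 16).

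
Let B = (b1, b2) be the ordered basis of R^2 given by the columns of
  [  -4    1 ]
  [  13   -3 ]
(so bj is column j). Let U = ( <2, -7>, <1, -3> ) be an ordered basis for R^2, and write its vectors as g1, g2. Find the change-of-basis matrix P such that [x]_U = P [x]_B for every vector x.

Take x = bj: its B-coordinates are the j-th standard unit vector, so P e_j — column j of P — equals [bj]_U.
b1 = -g1 - 2g2, giving column 1 = <-1, -2>; repeating for each j gives P = [[-1, 0], [-2, 1]].

[[-1, 0], [-2, 1]]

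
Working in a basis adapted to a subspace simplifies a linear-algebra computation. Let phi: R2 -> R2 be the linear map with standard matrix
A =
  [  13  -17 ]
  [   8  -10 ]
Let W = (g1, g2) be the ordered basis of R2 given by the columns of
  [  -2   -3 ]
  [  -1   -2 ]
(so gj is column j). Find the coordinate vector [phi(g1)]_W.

Compute phi(g1) = A g1 = [-9, -6] in standard coordinates.
Then write this in W-coordinates: solve for y in y_1 g1 + y_2 g2 = [-9, -6].
This gives y = [0, 3], which is column 1 of [phi]_W.

[0, 3]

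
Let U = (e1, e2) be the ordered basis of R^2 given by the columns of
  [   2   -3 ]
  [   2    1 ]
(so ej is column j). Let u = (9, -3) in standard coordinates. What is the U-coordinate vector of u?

(0, -3)

Write u = c_1 e1 + c_2 e2 and solve for the c_i.
System: 2c_1 - 3c_2 = 9, 2c_1 + c_2 = -3; solving gives c_1 = 0, c_2 = -3.
Check: 0·e1 - 3e2 = (9, -3).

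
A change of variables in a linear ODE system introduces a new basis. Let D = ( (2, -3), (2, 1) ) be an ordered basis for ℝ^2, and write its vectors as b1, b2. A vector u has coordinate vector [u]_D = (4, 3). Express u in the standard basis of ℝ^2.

u = M [u]_D, where M has columns b1, b2.
Carrying out the matrix-vector product, u = (14, -9).

(14, -9)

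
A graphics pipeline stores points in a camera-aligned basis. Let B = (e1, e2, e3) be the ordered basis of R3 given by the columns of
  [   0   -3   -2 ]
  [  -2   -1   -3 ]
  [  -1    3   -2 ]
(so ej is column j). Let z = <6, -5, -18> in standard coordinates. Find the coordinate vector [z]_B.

[z]_B is the unique c with M c = z, where M has columns e1, ..., e3.
Gaussian elimination on [M | z] yields c = (0, -4, 3).
Check: 0·e1 - 4e2 + 3e3 = <6, -5, -18>.

<0, -4, 3>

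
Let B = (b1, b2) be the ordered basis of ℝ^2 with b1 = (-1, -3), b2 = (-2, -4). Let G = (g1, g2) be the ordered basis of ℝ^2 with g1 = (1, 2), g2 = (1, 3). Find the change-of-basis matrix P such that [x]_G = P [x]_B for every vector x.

Take x = bj: its B-coordinates are the j-th standard unit vector, so P e_j — column j of P — equals [bj]_G.
b1 = 0·g1 - g2, giving column 1 = (0, -1); repeating for each j gives P = [[0, -2], [-1, 0]].

[[0, -2], [-1, 0]]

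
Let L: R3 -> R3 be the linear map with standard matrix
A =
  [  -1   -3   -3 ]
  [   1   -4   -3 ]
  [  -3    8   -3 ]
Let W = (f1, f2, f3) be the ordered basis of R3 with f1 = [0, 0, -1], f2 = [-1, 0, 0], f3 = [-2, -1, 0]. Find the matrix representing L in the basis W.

The j-th column of [L]_W is [L(fj)]_W.
L(f1) = A f1 = [3, 3, 3] = -3f1 + 3f2 - 3f3, so column 1 is [-3, 3, -3].
Repeating for f2, f3 and assembling the columns gives [[-3, -3, 2], [3, -3, -1], [-3, 1, -2]].

[[-3, -3, 2], [3, -3, -1], [-3, 1, -2]]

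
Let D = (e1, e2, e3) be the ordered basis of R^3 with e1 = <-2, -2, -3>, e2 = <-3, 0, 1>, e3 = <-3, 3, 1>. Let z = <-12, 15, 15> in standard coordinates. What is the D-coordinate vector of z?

<-3, 3, 3>

[z]_D is the unique c with M c = z, where M has columns e1, ..., e3.
Solving this 3x3 system gives c = (-3, 3, 3).
Check: -3e1 + 3e2 + 3e3 = <-12, 15, 15>.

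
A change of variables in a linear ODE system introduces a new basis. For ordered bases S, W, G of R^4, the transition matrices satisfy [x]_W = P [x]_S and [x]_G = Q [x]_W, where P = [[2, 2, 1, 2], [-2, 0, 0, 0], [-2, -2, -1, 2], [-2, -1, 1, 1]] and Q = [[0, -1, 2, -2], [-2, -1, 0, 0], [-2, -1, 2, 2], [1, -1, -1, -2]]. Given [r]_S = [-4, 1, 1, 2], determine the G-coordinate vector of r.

[-10, -6, 32, -38]

Composing the changes, [r]_G = Q P [r]_S.
Q P = [[2, -2, -4, 2], [-2, -4, -2, -4], [-10, -10, -2, 2], [10, 6, 0, -2]]; applying this to [-4, 1, 1, 2] gives [-10, -6, 32, -38].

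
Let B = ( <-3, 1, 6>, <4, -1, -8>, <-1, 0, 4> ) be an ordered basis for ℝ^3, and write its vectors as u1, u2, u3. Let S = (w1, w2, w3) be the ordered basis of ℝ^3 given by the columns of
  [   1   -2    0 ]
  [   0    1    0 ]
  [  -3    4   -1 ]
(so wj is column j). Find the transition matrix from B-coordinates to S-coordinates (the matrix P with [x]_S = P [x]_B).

Let M have columns uj and N have columns wj. Then for every x, N [x]_S = x = M [x]_B, so P = N^(-1) M.
Since det N = -1, N^(-1) has integer entries; multiplying gives P = [[-1, 2, -1], [1, -1, 0], [1, -2, -1]].

[[-1, 2, -1], [1, -1, 0], [1, -2, -1]]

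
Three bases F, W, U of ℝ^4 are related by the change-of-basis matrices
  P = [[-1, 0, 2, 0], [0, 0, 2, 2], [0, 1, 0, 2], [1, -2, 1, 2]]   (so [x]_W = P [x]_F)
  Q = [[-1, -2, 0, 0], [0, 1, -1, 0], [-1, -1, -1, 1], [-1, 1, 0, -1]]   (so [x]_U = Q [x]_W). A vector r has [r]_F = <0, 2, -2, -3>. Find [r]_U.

Composing the changes, [r]_U = Q P [r]_F.
Q P = [[1, 0, -6, -4], [0, -1, 2, 0], [2, -3, -3, -2], [0, 2, -1, 0]]; applying this to <0, 2, -2, -3> gives <24, -6, 6, 6>.

<24, -6, 6, 6>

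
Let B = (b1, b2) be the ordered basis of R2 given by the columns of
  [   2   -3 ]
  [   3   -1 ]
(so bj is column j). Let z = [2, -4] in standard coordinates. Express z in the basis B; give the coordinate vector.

[-2, -2]

[z]_B is the unique c with M c = z, where M has columns b1, b2.
System: 2c_1 - 3c_2 = 2, 3c_1 - c_2 = -4; solving gives c_1 = -2, c_2 = -2.
Check: -2b1 - 2b2 = [2, -4].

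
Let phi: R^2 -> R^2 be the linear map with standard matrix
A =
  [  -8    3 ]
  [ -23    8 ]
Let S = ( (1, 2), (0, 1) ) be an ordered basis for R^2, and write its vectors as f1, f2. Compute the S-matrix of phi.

With P the matrix whose columns are f1, f2, [phi]_S = P^(-1) A P.
Column by column: phi(f1) = A f1 = (-2, -7); its S-coordinates (-2, -3) give column 1.
Continuing for each basis vector yields [phi]_S = [[-2, 3], [-3, 2]].

[[-2, 3], [-3, 2]]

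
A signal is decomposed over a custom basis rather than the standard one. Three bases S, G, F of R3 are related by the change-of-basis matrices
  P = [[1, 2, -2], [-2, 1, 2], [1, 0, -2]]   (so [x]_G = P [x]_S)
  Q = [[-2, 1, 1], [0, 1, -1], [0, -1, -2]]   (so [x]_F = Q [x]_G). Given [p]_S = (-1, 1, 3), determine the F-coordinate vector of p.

(12, 16, 5)

Composing the changes, [p]_F = Q P [p]_S.
Q P = [[-3, -3, 4], [-3, 1, 4], [0, -1, 2]]; applying this to (-1, 1, 3) gives (12, 16, 5).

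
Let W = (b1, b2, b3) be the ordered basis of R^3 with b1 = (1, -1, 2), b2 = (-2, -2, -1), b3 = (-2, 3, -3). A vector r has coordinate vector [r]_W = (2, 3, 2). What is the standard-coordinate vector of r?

The coordinates say r = 2b1 + 3b2 + 2b3; adding the scaled basis vectors gives (-8, -2, -5).

(-8, -2, -5)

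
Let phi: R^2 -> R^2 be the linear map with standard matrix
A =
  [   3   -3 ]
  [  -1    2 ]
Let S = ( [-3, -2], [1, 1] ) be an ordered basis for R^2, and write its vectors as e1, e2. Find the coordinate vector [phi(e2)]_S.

Compute phi(e2) = A e2 = [0, 1] in standard coordinates.
Then write this in S-coordinates: solve for y in y_1 e1 + y_2 e2 = [0, 1].
This gives y = [1, 3], which is column 2 of [phi]_S.

[1, 3]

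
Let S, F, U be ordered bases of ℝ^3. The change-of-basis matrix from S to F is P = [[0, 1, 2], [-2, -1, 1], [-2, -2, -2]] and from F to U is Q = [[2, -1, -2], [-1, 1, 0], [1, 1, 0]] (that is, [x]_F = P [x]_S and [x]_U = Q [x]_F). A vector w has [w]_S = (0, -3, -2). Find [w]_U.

First [w]_F = P [w]_S = (-7, 1, 10).
Then [w]_U = Q [w]_F = (-35, 8, -6).

(-35, 8, -6)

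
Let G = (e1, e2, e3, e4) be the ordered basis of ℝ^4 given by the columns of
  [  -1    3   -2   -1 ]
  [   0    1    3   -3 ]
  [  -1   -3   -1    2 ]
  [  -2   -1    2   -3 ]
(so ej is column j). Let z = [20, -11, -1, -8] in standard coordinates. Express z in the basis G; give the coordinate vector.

We seek scalars with c_1 e1 + ... + c_4 e4 = z; equivalently solve M c = z where the columns of M are e1, ..., e4.
Gaussian elimination on [M | z] yields c = (-4, 4, -3, 2).
Check: -4e1 + 4e2 - 3e3 + 2e4 = [20, -11, -1, -8].

[-4, 4, -3, 2]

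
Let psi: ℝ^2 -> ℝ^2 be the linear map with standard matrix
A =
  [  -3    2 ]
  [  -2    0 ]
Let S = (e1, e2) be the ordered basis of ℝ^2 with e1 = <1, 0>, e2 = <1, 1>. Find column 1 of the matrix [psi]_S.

<-1, -2>

Compute psi(e1) = A e1 = <-3, -2> in standard coordinates.
Then write this in S-coordinates: solve for y in y_1 e1 + y_2 e2 = <-3, -2>.
This gives y = <-1, -2>, which is column 1 of [psi]_S.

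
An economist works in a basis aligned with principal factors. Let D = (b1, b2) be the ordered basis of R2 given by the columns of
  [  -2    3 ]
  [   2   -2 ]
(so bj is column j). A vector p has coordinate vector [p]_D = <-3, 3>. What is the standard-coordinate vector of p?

By definition p = -3b1 + 3b2.
Summing componentwise gives <15, -12>.

<15, -12>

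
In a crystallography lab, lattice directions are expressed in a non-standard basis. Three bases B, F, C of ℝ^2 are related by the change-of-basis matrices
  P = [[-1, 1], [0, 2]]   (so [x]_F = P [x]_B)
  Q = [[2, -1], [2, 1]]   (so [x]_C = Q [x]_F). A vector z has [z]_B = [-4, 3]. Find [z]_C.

First [z]_F = P [z]_B = [7, 6].
Then [z]_C = Q [z]_F = [8, 20].

[8, 20]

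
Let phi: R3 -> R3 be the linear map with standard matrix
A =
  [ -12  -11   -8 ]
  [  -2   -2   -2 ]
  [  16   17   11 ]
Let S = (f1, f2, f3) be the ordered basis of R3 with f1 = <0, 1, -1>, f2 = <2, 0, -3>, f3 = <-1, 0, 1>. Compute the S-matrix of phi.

The j-th column of [phi]_S is [phi(fj)]_S.
phi(f1) = A f1 = <-3, 0, 6> = 0·f1 - 3f2 - 3f3, so column 1 is <0, -3, -3>.
Repeating for f2, f3 and assembling the columns gives [[0, 2, 0], [-3, -1, 1], [-3, -2, -2]].

[[0, 2, 0], [-3, -1, 1], [-3, -2, -2]]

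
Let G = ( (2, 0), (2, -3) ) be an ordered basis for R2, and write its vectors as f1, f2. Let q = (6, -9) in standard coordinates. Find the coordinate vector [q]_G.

(0, 3)

[q]_G is the unique c with M c = q, where M has columns f1, f2.
System: 2c_1 + 2c_2 = 6, 0c_1 - 3c_2 = -9; solving gives c_1 = 0, c_2 = 3.
Check: 0·f1 + 3f2 = (6, -9).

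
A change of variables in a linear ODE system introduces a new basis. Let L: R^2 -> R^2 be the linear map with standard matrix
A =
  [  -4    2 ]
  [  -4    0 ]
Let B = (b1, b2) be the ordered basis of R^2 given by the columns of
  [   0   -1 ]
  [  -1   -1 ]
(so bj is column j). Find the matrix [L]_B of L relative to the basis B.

[[-2, -2], [2, -2]]

Let P have columns b1, b2. Then [L]_B = P^(-1) A P.
Here det P = -1, so P^(-1) is integer; computing A P first and then P^(-1)(A P) gives [[-2, -2], [2, -2]].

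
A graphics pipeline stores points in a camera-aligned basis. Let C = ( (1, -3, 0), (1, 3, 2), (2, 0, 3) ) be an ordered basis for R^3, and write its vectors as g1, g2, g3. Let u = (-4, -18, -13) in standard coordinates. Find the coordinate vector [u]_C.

(4, -2, -3)

Write u = c_1 g1 + ... + c_3 g3 and solve for the c_i.
Solving this 3x3 system gives c = (4, -2, -3).
Check: 4g1 - 2g2 - 3g3 = (-4, -18, -13).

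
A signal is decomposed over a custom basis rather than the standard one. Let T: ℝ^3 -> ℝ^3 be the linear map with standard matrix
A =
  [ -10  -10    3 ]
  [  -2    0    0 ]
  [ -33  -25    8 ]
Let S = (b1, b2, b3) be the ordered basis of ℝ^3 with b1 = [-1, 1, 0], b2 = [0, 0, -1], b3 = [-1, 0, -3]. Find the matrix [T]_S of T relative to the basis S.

[[2, 0, 2], [-2, -1, 0], [-2, 3, -3]]

With P the matrix whose columns are b1, ..., b3, [T]_S = P^(-1) A P.
Column by column: T(b1) = A b1 = [0, 2, 8]; its S-coordinates [2, -2, -2] give column 1.
Continuing for each basis vector yields [T]_S = [[2, 0, 2], [-2, -1, 0], [-2, 3, -3]].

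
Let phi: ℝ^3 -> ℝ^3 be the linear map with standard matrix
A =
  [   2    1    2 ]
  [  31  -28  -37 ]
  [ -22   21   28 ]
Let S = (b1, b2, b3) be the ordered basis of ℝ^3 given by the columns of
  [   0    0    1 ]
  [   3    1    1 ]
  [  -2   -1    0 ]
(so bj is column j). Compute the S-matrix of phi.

[[-2, 3, -1], [-3, 1, 3], [-1, -1, 3]]

With P the matrix whose columns are b1, ..., b3, [phi]_S = P^(-1) A P.
Column by column: phi(b1) = A b1 = (-1, -10, 7); its S-coordinates (-2, -3, -1) give column 1.
Continuing for each basis vector yields [phi]_S = [[-2, 3, -1], [-3, 1, 3], [-1, -1, 3]].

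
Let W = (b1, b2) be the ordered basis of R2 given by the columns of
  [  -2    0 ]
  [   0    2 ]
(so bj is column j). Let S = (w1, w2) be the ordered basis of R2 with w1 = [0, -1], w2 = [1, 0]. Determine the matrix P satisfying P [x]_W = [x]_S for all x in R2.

[[0, -2], [-2, 0]]

Take x = bj: its W-coordinates are the j-th standard unit vector, so P e_j — column j of P — equals [bj]_S.
b1 = 0·w1 - 2w2, giving column 1 = [0, -2]; repeating for each j gives P = [[0, -2], [-2, 0]].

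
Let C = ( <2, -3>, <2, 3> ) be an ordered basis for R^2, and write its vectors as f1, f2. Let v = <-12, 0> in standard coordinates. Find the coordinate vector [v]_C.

<-3, -3>

[v]_C is the unique c with M c = v, where M has columns f1, f2.
System: 2c_1 + 2c_2 = -12, -3c_1 + 3c_2 = 0; solving gives c_1 = -3, c_2 = -3.
Check: -3f1 - 3f2 = <-12, 0>.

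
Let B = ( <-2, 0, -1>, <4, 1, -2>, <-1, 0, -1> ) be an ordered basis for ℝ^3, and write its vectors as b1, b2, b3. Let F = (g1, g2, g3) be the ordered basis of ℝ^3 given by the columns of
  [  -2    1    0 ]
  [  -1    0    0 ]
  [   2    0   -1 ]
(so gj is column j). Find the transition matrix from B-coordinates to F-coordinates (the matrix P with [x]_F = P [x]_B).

[[0, -1, 0], [-2, 2, -1], [1, 0, 1]]

Let M have columns bj and N have columns gj. Then for every x, N [x]_F = x = M [x]_B, so P = N^(-1) M.
Since det N = -1, N^(-1) has integer entries; multiplying gives P = [[0, -1, 0], [-2, 2, -1], [1, 0, 1]].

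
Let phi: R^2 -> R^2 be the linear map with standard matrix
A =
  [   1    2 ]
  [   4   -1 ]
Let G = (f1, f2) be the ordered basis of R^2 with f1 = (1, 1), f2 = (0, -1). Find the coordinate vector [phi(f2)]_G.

Column 2 of [phi]_G is the G-coordinate vector of phi(f2).
In standard coordinates phi(f2) = A f2 = (-2, 1).
Converting to G: (-2, 1) = -2f1 - 3f2, so the coordinate vector is (-2, -3).

(-2, -3)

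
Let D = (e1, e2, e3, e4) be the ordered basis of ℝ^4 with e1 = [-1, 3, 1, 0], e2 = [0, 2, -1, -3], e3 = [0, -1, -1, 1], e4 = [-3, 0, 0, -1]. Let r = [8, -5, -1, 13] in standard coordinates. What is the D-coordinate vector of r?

[1, -2, 4, -3]

Write r = c_1 e1 + ... + c_4 e4 and solve for the c_i.
Gaussian elimination on [M | r] yields c = (1, -2, 4, -3).
Check: e1 - 2e2 + 4e3 - 3e4 = [8, -5, -1, 13].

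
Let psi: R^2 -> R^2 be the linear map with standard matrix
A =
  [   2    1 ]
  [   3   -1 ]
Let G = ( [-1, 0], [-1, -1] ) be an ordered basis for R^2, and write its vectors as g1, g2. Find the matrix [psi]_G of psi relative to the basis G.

[[-1, 1], [3, 2]]

The j-th column of [psi]_G is [psi(gj)]_G.
psi(g1) = A g1 = [-2, -3] = -g1 + 3g2, so column 1 is [-1, 3].
Repeating for g2 and assembling the columns gives [[-1, 1], [3, 2]].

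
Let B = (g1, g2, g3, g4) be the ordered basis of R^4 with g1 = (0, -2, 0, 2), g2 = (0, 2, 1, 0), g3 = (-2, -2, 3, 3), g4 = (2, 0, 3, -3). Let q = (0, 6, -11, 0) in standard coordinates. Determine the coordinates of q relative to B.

We seek scalars with c_1 g1 + ... + c_4 g4 = q; equivalently solve M c = q where the columns of M are g1, ..., g4.
Solving this 4x4 system gives c = (0, 1, -2, -2).
Check: 0·g1 + g2 - 2g3 - 2g4 = (0, 6, -11, 0).

(0, 1, -2, -2)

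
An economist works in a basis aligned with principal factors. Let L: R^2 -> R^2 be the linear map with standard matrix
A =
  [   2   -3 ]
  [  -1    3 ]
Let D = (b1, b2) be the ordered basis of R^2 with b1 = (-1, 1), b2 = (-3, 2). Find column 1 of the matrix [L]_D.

(2, 1)

Column 1 of [L]_D is the D-coordinate vector of L(b1).
In standard coordinates L(b1) = A b1 = (-5, 4).
Converting to D: (-5, 4) = 2b1 + b2, so the coordinate vector is (2, 1).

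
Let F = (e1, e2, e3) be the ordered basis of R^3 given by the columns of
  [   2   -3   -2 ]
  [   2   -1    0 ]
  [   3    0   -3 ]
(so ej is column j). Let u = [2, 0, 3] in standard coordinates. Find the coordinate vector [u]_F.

We seek scalars with c_1 e1 + ... + c_3 e3 = u; equivalently solve M c = u where the columns of M are e1, ..., e3.
Solving this 3x3 system gives c = (0, 0, -1).
Check: 0·e1 + 0·e2 - e3 = [2, 0, 3].

[0, 0, -1]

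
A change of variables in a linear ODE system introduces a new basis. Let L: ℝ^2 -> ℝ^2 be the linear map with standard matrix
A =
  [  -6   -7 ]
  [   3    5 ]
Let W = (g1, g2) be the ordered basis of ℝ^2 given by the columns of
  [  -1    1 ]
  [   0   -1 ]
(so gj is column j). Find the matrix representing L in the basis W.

The j-th column of [L]_W is [L(gj)]_W.
L(g1) = A g1 = [6, -3] = -3g1 + 3g2, so column 1 is [-3, 3].
Repeating for g2 and assembling the columns gives [[-3, 1], [3, 2]].

[[-3, 1], [3, 2]]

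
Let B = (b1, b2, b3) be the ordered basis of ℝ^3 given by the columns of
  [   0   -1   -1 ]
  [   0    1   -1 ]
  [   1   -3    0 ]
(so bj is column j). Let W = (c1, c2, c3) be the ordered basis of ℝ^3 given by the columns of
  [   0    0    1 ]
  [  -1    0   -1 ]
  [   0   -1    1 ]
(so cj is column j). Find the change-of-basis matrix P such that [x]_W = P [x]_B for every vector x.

Take x = bj: its B-coordinates are the j-th standard unit vector, so P e_j — column j of P — equals [bj]_W.
b1 = 0·c1 - c2 + 0·c3, giving column 1 = [0, -1, 0]; repeating for each j gives P = [[0, 0, 2], [-1, 2, -1], [0, -1, -1]].

[[0, 0, 2], [-1, 2, -1], [0, -1, -1]]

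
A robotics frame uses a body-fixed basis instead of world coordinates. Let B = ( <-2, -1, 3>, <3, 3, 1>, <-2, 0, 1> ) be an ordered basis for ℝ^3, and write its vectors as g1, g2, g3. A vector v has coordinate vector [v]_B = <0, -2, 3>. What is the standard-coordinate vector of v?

v = M [v]_B, where M has columns g1, ..., g3.
Carrying out the matrix-vector product, v = <-12, -6, 1>.

<-12, -6, 1>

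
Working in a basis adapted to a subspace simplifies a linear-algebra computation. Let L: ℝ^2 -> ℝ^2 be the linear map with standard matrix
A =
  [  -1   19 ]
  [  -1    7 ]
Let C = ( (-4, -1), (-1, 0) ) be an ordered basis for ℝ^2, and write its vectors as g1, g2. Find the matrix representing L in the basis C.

[[3, -1], [3, 3]]

With P the matrix whose columns are g1, g2, [L]_C = P^(-1) A P.
Column by column: L(g1) = A g1 = (-15, -3); its C-coordinates (3, 3) give column 1.
Continuing for each basis vector yields [L]_C = [[3, -1], [3, 3]].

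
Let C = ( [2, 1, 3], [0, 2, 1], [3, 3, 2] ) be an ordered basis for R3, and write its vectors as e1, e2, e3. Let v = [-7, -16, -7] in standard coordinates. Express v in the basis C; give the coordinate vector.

[1, -4, -3]

We seek scalars with c_1 e1 + ... + c_3 e3 = v; equivalently solve M c = v where the columns of M are e1, ..., e3.
Gaussian elimination on [M | v] yields c = (1, -4, -3).
Check: e1 - 4e2 - 3e3 = [-7, -16, -7].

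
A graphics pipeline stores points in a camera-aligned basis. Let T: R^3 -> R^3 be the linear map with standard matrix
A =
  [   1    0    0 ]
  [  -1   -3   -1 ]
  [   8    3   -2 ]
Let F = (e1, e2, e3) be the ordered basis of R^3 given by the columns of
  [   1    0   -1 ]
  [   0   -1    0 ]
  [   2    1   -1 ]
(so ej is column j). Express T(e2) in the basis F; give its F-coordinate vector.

<-3, -2, -3>

Compute T(e2) = A e2 = <0, 2, -5> in standard coordinates.
Then write this in F-coordinates: solve for y in y_1 e1 + ... + y_3 e3 = <0, 2, -5>.
This gives y = <-3, -2, -3>, which is column 2 of [T]_F.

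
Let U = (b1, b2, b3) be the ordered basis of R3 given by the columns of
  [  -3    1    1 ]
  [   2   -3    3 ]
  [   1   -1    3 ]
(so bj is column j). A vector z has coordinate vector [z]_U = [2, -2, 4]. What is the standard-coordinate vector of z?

[-4, 22, 16]

By definition z = 2b1 - 2b2 + 4b3.
Summing componentwise gives [-4, 22, 16].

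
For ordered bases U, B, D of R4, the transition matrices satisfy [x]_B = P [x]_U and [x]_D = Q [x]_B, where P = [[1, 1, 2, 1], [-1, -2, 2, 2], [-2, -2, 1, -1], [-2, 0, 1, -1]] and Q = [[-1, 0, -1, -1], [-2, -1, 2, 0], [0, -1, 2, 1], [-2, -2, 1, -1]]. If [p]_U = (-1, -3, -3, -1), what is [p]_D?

Composing the changes, [p]_D = Q P [p]_U.
Q P = [[3, 1, -4, 1], [-5, -4, -4, -6], [-5, -2, 1, -5], [0, 0, -8, -6]]; applying this to (-1, -3, -3, -1) gives (5, 35, 13, 30).

(5, 35, 13, 30)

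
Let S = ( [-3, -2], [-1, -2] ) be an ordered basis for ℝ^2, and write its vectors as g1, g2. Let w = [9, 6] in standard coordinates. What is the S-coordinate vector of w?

We seek scalars with c_1 g1 + c_2 g2 = w; equivalently solve M c = w where the columns of M are g1, g2.
System: -3c_1 - c_2 = 9, -2c_1 - 2c_2 = 6; solving gives c_1 = -3, c_2 = 0.
Check: -3g1 + 0·g2 = [9, 6].

[-3, 0]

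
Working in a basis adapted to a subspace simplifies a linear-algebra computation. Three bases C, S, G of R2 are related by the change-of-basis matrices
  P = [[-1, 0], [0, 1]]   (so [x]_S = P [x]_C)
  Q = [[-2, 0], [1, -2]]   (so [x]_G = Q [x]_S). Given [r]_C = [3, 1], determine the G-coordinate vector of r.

First [r]_S = P [r]_C = [-3, 1].
Then [r]_G = Q [r]_S = [6, -5].

[6, -5]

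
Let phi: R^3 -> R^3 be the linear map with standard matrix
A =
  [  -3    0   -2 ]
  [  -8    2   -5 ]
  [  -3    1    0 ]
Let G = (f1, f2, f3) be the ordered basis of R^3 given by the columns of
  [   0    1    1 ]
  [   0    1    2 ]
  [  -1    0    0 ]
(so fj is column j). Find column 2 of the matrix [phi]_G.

(2, 0, -3)

Column 2 of [phi]_G is the G-coordinate vector of phi(f2).
In standard coordinates phi(f2) = A f2 = (-3, -6, -2).
Converting to G: (-3, -6, -2) = 2f1 + 0·f2 - 3f3, so the coordinate vector is (2, 0, -3).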